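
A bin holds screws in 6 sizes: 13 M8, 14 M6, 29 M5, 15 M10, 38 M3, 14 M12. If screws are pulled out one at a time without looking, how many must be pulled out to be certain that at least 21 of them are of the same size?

In the worst case we take at most 20 of each size, but all 13 M8, all 14 M6, all 15 M10, and all 14 M12 (fewer than 20), giving 13 + 14 + 20 + 15 + 20 + 14 = 96.
One more screw then forces some size to 21, so 96 + 1 = 97.

97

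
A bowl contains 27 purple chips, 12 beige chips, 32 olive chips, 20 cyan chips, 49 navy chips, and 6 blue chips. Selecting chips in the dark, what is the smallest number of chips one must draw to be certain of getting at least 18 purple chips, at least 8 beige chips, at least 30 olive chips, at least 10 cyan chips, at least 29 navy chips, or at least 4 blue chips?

94

The worst case stops just short of every target: 17 purple, 7 beige, 29 olive, 9 cyan, 28 navy, 3 blue — 17 + 7 + 29 + 9 + 28 + 3 = 93 chips.
One more chip must push some color to its target, so 93 + 1 = 94.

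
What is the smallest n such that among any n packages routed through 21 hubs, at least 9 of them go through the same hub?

169

There are 21 hubs acting as pigeonholes.
With 21 × 8 = 168 packages we could place exactly 8 in each, with no class reaching 9.
One more forces some class to hold 9, so 168 + 1 = 169.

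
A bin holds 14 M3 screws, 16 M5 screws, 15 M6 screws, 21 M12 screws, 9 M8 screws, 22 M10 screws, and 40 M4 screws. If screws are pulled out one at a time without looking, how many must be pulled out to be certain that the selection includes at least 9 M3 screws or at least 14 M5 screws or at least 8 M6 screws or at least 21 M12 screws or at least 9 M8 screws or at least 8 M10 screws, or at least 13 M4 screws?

Each of the 7 sizes has its own threshold; avoid all of them simultaneously.
The worst case stops just short of every target: 8 M3, 13 M5, 7 M6, 20 M12, 8 M8, 7 M10, 12 M4 — 8 + 13 + 7 + 20 + 8 + 7 + 12 = 75 screws.
One more screw must push some size to its target, so 75 + 1 = 76.

76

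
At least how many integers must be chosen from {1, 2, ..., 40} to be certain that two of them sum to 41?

21

Partition {1, …, 40} into 20 pairs: {1,40}, {2,39}, …, {20,21}.
Choosing 20 integers — say the integers 1 through 20 — takes one from each pair and avoids the property.
Choosing 21 forces two into the same pair by pigeonhole, and those sum to 41. So 21.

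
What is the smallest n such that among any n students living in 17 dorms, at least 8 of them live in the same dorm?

There are 17 dorms acting as pigeonholes.
With 17 × 7 = 119 students we could place exactly 7 in each, with no class reaching 8.
One more forces some class to hold 8, so 119 + 1 = 120.

120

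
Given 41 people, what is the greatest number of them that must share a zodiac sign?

4

There are 12 zodiac signs, which serve as the pigeonholes.
If each of the 12 zodiac signs held at most 3, the total would be at most 12 × 3 = 36 < 41, a contradiction.
So at least one holds ⌈41/12⌉ = 4.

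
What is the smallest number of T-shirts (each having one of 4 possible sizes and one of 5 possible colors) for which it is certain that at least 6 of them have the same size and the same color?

There are 4 × 5 = 20 (size, color) combinations acting as pigeonholes.
With 20 × 5 = 100 T-shirts we could place exactly 5 in each, with no (size, color) pair reaching 6.
One more forces some (size, color) pair to hold 6, so 100 + 1 = 101.

101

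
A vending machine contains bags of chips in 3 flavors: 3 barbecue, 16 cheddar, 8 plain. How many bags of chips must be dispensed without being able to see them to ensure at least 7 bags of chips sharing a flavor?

In the worst case we take at most 6 of each flavor, but all 3 barbecue (fewer than 6), giving 3 + 6 + 6 = 15.
One more bag of chips then forces some flavor to 7, so 15 + 1 = 16.

16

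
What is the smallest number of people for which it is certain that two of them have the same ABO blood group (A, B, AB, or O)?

There are 4 ABO blood groups acting as pigeonholes.
With 4 people we could place one in each, avoiding any repeat.
One more forces some class to hold 2, so 4 + 1 = 5.

5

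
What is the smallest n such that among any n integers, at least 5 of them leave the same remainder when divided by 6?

There are 6 residue classes modulo 6 acting as pigeonholes.
With 6 × 4 = 24 integers we could place exactly 4 in each, with no class reaching 5.
One more forces some class to hold 5, so 24 + 1 = 25.

25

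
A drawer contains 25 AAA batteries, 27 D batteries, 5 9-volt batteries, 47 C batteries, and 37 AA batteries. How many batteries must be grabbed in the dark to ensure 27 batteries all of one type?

In the worst case we take at most 26 of each type, but all 25 AAA and all 5 9-volt (fewer than 26), giving 25 + 26 + 5 + 26 + 26 = 108.
One more battery then forces some type to 27, so 108 + 1 = 109.

109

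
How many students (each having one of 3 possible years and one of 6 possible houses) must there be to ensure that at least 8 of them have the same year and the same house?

127

There are 3 × 6 = 18 (year, house) combinations acting as pigeonholes.
With 18 × 7 = 126 students we could place exactly 7 in each, with no (year, house) pair reaching 8.
One more forces some (year, house) pair to hold 8, so 126 + 1 = 127.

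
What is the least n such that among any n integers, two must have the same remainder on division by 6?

Use the pigeonhole principle on residue classes: two integers differ by a multiple of 6 exactly when they share a remainder mod 6.
There are 6 residue classes mod 6, so 6 integers can all lie in distinct classes.
One more integer must repeat a residue, giving a difference divisible by 6. So n = 6 + 1 = 7.

7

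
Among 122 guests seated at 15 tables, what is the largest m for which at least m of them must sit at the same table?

9

If each of the 15 tables held at most 8, the total would be at most 15 × 8 = 120 < 122, a contradiction.
So at least one holds ⌈122/15⌉ = 9.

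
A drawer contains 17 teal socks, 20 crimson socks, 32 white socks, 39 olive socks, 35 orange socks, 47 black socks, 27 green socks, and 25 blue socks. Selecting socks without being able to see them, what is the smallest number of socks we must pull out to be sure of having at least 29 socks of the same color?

202

In the worst case we take at most 28 of each color, but all 17 teal, all 20 crimson, all 27 green, and all 25 blue (fewer than 28), giving 17 + 20 + 28 + 28 + 28 + 28 + 27 + 25 = 201.
One more sock then forces some color to 29, so 201 + 1 = 202.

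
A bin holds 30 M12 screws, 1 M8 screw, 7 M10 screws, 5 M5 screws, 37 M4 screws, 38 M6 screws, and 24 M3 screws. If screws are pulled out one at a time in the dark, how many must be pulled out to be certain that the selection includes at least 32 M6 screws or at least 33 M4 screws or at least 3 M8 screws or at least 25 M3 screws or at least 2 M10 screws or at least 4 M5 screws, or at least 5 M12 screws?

Each of the 7 sizes has its own threshold; avoid all of them simultaneously.
The worst case stops just short of every target: 4 M12, all 1 M8, 1 M10, 3 M5, 32 M4, 31 M6, 24 M3 — 4 + 1 + 1 + 3 + 32 + 31 + 24 = 96 screws.
One more screw must push some size to its target, so 96 + 1 = 97.

97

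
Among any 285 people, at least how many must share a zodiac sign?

If each of the 12 zodiac signs held at most 23, the total would be at most 12 × 23 = 276 < 285, a contradiction.
So at least one holds ⌈285/12⌉ = 24.

24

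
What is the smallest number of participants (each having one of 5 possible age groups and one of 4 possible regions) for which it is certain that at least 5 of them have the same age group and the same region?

81

There are 5 × 4 = 20 (age group, region) combinations acting as pigeonholes.
With 20 × 4 = 80 participants we could place exactly 4 in each, with no (age group, region) pair reaching 5.
One more forces some (age group, region) pair to hold 5, so 80 + 1 = 81.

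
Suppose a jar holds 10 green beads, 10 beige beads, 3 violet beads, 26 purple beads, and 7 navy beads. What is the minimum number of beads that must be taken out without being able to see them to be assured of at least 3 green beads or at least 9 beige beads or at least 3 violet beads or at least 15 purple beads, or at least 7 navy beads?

33

The worst case stops just short of every target: 2 green, 8 beige, 2 violet, 14 purple, 6 navy — 2 + 8 + 2 + 14 + 6 = 32 beads.
One more bead must push some color to its target, so 32 + 1 = 33.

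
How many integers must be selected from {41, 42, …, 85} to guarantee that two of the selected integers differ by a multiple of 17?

18

Use the pigeonhole principle on residue classes: group the integers by remainder mod 17; there are 17 residue classes, each nonempty in this range.
Choosing one from each class (17 integers) avoids any shared remainder.
One more choice must repeat a class, so two differ by a multiple of 17. Hence 17 + 1 = 18.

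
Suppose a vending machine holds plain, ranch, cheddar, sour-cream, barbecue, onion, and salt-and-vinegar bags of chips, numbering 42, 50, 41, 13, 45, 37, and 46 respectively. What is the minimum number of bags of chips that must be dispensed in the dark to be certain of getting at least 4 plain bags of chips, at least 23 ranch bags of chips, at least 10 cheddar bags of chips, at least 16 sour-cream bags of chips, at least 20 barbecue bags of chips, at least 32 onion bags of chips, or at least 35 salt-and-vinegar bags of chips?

The worst case stops just short of every target: 3 plain, 22 ranch, 9 cheddar, all 13 sour-cream, 19 barbecue, 31 onion, 34 salt-and-vinegar — 3 + 22 + 9 + 13 + 19 + 31 + 34 = 131 bags of chips.
One more bag of chips must push some flavor to its target, so 131 + 1 = 132.

132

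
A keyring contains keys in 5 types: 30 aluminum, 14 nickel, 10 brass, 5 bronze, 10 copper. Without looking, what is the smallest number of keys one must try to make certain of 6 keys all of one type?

26

The worst case takes 5 keys of each type without reaching 6 of any: 5 × 5 = 25.
The next key must bring some type to 6, so 25 + 1 = 26.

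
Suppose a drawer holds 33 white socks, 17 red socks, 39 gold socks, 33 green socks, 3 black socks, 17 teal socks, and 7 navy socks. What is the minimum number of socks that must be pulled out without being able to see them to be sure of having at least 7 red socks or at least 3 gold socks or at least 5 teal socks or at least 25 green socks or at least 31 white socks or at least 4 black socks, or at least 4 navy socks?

73

The worst case stops just short of every target: 30 white, 6 red, 2 gold, 24 green, 3 black, 4 teal, 3 navy — 30 + 6 + 2 + 24 + 3 + 4 + 3 = 72 socks.
One more sock must push some color to its target, so 72 + 1 = 73.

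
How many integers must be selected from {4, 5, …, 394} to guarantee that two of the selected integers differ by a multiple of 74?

Group the integers by remainder mod 74; there are 74 residue classes, each nonempty in this range.
Choosing one from each class (74 integers) avoids any shared remainder.
One more choice must repeat a class, so two differ by a multiple of 74. Hence 74 + 1 = 75.

75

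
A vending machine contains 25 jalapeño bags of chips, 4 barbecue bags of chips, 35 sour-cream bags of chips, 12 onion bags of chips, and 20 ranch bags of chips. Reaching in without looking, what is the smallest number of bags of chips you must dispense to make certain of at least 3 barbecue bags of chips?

The worst case draws every non-barbecue bag of chips first: 25 + 35 + 12 + 20 = 92.
The next 3 draws are then forced to be barbecue, giving 92 + 3 = 95.

95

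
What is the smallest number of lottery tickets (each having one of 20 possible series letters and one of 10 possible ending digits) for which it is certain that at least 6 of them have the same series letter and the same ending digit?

There are 20 × 10 = 200 (series letter, ending digit) combinations acting as pigeonholes.
With 200 × 5 = 1000 lottery tickets we could place exactly 5 in each, with no (series letter, ending digit) pair reaching 6.
One more forces some (series letter, ending digit) pair to hold 6, so 1000 + 1 = 1001.

1001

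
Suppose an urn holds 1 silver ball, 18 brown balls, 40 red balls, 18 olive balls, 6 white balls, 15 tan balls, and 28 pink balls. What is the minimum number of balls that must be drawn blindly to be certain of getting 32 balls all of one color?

In the worst case we take at most 31 of each color, but all 1 silver, all 18 brown, all 18 olive, all 6 white, all 15 tan, and all 28 pink (fewer than 31), giving 1 + 18 + 31 + 18 + 6 + 15 + 28 = 117.
One more ball then forces some color to 32, so 117 + 1 = 118.

118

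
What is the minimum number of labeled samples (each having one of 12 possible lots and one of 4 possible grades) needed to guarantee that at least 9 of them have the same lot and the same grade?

There are 12 × 4 = 48 (lot, grade) combinations acting as pigeonholes.
With 48 × 8 = 384 labeled samples we could place exactly 8 in each, with no (lot, grade) pair reaching 9.
One more forces some (lot, grade) pair to hold 9, so 384 + 1 = 385.

385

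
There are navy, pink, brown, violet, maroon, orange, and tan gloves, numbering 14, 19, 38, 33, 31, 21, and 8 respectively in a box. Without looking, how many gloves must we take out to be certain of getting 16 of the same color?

98

Treat the 7 colors as pigeonholes.
In the worst case we take at most 15 of each color, but all 14 navy and all 8 tan (fewer than 15), giving 14 + 15 + 15 + 15 + 15 + 15 + 8 = 97.
One more glove then forces some color to 16, so 97 + 1 = 98.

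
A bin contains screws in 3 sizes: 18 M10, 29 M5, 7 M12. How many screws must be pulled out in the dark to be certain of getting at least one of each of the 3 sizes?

48

The hardest size to obtain is M12: we could draw every other screw first — 54 − 7 = 47 screws — without a single M12 one.
The next draw must be M12, so 47 + 1 = 48.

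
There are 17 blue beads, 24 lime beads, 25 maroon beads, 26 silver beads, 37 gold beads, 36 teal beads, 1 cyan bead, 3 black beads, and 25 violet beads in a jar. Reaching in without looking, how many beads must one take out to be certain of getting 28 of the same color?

In the worst case we take at most 27 of each color, but all 17 blue, all 24 lime, all 25 maroon, all 26 silver, all 1 cyan, all 3 black, and all 25 violet (fewer than 27), giving 17 + 24 + 25 + 26 + 27 + 27 + 1 + 3 + 25 = 175.
One more bead then forces some color to 28, so 175 + 1 = 176.

176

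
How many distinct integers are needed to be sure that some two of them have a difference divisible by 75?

Use the pigeonhole principle on residue classes: two integers differ by a multiple of 75 exactly when they share a remainder mod 75.
There are 75 residue classes mod 75, so 75 integers can all lie in distinct classes.
One more integer must repeat a residue, giving a difference divisible by 75. So n = 75 + 1 = 76.

76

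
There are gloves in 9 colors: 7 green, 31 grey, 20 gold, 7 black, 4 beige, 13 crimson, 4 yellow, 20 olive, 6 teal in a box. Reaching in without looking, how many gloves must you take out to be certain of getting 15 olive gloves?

107

To avoid olive gloves as long as possible, exhaust the other 8 colors first.
The worst case draws every non-olive glove first: 7 + 31 + 20 + 7 + 4 + 13 + 4 + 6 = 92.
The next 15 draws are then forced to be olive, giving 92 + 15 = 107.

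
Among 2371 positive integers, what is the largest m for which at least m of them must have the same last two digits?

If each of the 100 possible two-digit endings held at most 23, the total would be at most 100 × 23 = 2300 < 2371, a contradiction.
So at least one holds ⌈2371/100⌉ = 24.

24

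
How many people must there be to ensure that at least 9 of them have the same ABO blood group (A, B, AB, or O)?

There are 4 ABO blood groups acting as pigeonholes.
With 4 × 8 = 32 people we could place exactly 8 in each, with no class reaching 9.
One more forces some class to hold 9, so 32 + 1 = 33.

33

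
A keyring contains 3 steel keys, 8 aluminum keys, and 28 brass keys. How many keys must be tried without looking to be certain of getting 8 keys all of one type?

In the worst case we take at most 7 of each type, but all 3 steel (fewer than 7), giving 3 + 7 + 7 = 17.
One more key then forces some type to 8, so 17 + 1 = 18.

18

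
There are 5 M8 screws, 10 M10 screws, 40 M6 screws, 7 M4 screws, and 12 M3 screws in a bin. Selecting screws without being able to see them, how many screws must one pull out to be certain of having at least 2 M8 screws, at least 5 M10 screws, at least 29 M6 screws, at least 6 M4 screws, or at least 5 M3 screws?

Each of the 5 sizes has its own threshold; avoid all of them simultaneously.
The worst case stops just short of every target: 1 M8, 4 M10, 28 M6, 5 M4, 4 M3 — 1 + 4 + 28 + 5 + 4 = 42 screws.
One more screw must push some size to its target, so 42 + 1 = 43.

43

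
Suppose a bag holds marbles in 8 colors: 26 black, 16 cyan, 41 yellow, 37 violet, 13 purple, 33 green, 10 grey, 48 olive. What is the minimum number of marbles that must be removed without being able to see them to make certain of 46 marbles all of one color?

222

In the worst case we take at most 45 of each color, but all 26 black, all 16 cyan, all 41 yellow, all 37 violet, all 13 purple, all 33 green, and all 10 grey (fewer than 45), giving 26 + 16 + 41 + 37 + 13 + 33 + 10 + 45 = 221.
One more marble then forces some color to 46, so 221 + 1 = 222.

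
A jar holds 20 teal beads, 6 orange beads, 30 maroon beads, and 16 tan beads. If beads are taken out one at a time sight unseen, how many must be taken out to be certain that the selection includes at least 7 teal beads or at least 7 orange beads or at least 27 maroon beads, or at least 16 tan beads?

54

The worst case stops just short of every target: 6 teal, 6 orange, 26 maroon, 15 tan — 6 + 6 + 26 + 15 = 53 beads.
One more bead must push some color to its target, so 53 + 1 = 54.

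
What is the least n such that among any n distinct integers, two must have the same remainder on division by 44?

Two integers differ by a multiple of 44 exactly when they share a remainder mod 44.
There are 44 residue classes mod 44, so 44 integers can all lie in distinct classes.
One more integer must repeat a residue, giving a difference divisible by 44. So n = 44 + 1 = 45.

45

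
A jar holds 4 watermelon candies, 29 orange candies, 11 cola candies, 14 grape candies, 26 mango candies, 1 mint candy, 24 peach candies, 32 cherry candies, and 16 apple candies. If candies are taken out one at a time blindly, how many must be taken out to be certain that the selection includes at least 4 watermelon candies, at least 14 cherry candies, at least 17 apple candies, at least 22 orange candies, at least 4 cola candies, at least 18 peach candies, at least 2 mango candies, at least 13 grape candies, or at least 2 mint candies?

Each of the 9 flavors has its own threshold; avoid all of them simultaneously.
The worst case stops just short of every target: 3 watermelon, 21 orange, 3 cola, 12 grape, 1 mango, 1 mint, 17 peach, 13 cherry, 16 apple — 3 + 21 + 3 + 12 + 1 + 1 + 17 + 13 + 16 = 87 candies.
One more candy must push some flavor to its target, so 87 + 1 = 88.

88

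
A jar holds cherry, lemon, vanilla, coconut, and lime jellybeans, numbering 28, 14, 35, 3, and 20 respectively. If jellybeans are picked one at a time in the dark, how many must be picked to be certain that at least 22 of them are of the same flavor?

80

Treat the 5 flavors as pigeonholes.
In the worst case we take at most 21 of each flavor, but all 14 lemon, all 3 coconut, and all 20 lime (fewer than 21), giving 21 + 14 + 21 + 3 + 20 = 79.
One more jellybean then forces some flavor to 22, so 79 + 1 = 80.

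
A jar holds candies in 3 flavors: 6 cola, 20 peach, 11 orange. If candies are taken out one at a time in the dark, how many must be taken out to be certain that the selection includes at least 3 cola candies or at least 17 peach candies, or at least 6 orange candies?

24

The worst case stops just short of every target: 2 cola, 16 peach, 5 orange — 2 + 16 + 5 = 23 candies.
One more candy must push some flavor to its target, so 23 + 1 = 24.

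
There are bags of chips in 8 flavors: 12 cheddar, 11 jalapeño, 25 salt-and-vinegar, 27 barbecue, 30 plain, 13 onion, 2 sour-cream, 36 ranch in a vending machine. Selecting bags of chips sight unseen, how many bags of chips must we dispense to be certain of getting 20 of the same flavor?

115

Treat the 8 flavors as pigeonholes.
In the worst case we take at most 19 of each flavor, but all 12 cheddar, all 11 jalapeño, all 13 onion, and all 2 sour-cream (fewer than 19), giving 12 + 11 + 19 + 19 + 19 + 13 + 2 + 19 = 114.
One more bag of chips then forces some flavor to 20, so 114 + 1 = 115.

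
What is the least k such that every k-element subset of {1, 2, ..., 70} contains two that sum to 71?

Partition {1, …, 70} into 35 pairs: {1,70}, {2,69}, …, {35,36}.
Choosing 35 integers — say the integers 1 through 35 — takes one from each pair and avoids the property.
Choosing 36 forces two into the same pair by pigeonhole, and those sum to 71. So 36.

36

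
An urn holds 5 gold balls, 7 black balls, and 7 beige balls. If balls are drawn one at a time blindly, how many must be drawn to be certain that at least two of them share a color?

Treat the 3 colors as pigeonholes.
The worst case takes 1 ball of each color without reaching 2 of any: 3 × 1 = 3.
The next ball must bring some color to 2, so 3 + 1 = 4.

4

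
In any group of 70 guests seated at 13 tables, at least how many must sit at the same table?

6

If each of the 13 tables held at most 5, the total would be at most 13 × 5 = 65 < 70, a contradiction.
So at least one holds ⌈70/13⌉ = 6.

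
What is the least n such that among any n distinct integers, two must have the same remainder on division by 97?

Two integers differ by a multiple of 97 exactly when they share a remainder mod 97.
There are 97 residue classes mod 97, so 97 integers can all lie in distinct classes.
One more integer must repeat a residue, giving a difference divisible by 97. So n = 97 + 1 = 98.

98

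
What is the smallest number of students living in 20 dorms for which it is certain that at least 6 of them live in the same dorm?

There are 20 dorms acting as pigeonholes.
With 20 × 5 = 100 students we could place exactly 5 in each, with no class reaching 6.
One more forces some class to hold 6, so 100 + 1 = 101.

101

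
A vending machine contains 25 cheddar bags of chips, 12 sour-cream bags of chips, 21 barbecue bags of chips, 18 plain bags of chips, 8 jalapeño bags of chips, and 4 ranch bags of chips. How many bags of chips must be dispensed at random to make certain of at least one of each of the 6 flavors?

85

The hardest flavor to obtain is ranch: we could draw every other bag of chips first — 88 − 4 = 84 bags of chips — without a single ranch one.
The next draw must be ranch, so 84 + 1 = 85.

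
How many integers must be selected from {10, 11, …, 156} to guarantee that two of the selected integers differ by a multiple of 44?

45

Group the integers by remainder mod 44; there are 44 residue classes, each nonempty in this range.
Choosing one from each class (44 integers) avoids any shared remainder.
One more choice must repeat a class, so two differ by a multiple of 44. Hence 44 + 1 = 45.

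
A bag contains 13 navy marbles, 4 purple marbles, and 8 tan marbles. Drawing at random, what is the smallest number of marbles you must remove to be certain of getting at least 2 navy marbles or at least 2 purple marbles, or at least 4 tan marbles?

6

The worst case stops just short of every target: 1 navy, 1 purple, 3 tan — 1 + 1 + 3 = 5 marbles.
One more marble must push some color to its target, so 5 + 1 = 6.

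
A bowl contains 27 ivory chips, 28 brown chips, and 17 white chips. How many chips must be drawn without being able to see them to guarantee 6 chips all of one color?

16

Treat the 3 colors as pigeonholes.
The worst case takes 5 chips of each color without reaching 6 of any: 3 × 5 = 15.
The next chip must bring some color to 6, so 15 + 1 = 16.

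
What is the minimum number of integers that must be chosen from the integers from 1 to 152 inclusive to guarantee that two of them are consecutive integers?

Partition {1, …, 152} into 76 pairs: {1,2}, {3,4}, …, {151,152}.
Choosing 76 integers — say the 76 even numbers 2, 4, …, 152 — takes one from each pair and avoids the property.
Choosing 77 forces two into the same pair by pigeonhole, and those are consecutive. So 77.

77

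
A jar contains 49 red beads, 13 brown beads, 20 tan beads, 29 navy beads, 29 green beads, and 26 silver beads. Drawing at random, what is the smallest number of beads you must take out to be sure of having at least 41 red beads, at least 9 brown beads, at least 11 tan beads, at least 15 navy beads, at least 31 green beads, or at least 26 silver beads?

Each of the 6 colors has its own threshold; avoid all of them simultaneously.
The worst case stops just short of every target: 40 red, 8 brown, 10 tan, 14 navy, all 29 green, 25 silver — 40 + 8 + 10 + 14 + 29 + 25 = 126 beads.
One more bead must push some color to its target, so 126 + 1 = 127.

127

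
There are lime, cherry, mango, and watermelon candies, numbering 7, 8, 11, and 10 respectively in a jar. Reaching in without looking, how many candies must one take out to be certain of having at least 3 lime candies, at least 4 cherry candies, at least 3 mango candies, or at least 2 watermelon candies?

The worst case stops just short of every target: 2 lime, 3 cherry, 2 mango, 1 watermelon — 2 + 3 + 2 + 1 = 8 candies.
One more candy must push some flavor to its target, so 8 + 1 = 9.

9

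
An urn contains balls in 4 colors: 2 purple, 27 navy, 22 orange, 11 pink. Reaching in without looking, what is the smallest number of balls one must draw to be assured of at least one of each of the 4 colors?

61

The hardest color to obtain is purple: we could draw every other ball first — 62 − 2 = 60 balls — without a single purple one.
The next draw must be purple, so 60 + 1 = 61.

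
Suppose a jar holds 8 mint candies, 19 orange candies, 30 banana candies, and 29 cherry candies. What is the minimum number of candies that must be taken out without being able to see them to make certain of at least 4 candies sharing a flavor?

Treat the 4 flavors as pigeonholes.
The worst case takes 3 candies of each flavor without reaching 4 of any: 4 × 3 = 12.
The next candy must bring some flavor to 4, so 12 + 1 = 13.

13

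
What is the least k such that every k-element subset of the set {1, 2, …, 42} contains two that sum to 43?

Partition {1, …, 42} into 21 pairs: {1,42}, {2,41}, …, {21,22}.
Choosing 21 integers — say the integers 1 through 21 — takes one from each pair and avoids the property.
Choosing 22 forces two into the same pair by pigeonhole, and those sum to 43. So 22.

22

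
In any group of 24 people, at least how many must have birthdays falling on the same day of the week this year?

4

The 24 people fall into 7 days of the week.
If each of the 7 days of the week held at most 3, the total would be at most 7 × 3 = 21 < 24, a contradiction.
So at least one holds ⌈24/7⌉ = 4.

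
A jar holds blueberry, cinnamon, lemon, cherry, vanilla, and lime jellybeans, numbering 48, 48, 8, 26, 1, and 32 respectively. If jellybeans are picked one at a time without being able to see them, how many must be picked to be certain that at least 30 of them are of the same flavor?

In the worst case we take at most 29 of each flavor, but all 8 lemon, all 26 cherry, and all 1 vanilla (fewer than 29), giving 29 + 29 + 8 + 26 + 1 + 29 = 122.
One more jellybean then forces some flavor to 30, so 122 + 1 = 123.

123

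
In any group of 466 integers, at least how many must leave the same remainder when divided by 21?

The 466 integers fall into 21 residue classes modulo 21.
If each of the 21 residue classes modulo 21 held at most 22, the total would be at most 21 × 22 = 462 < 466, a contradiction.
So at least one holds ⌈466/21⌉ = 23.

23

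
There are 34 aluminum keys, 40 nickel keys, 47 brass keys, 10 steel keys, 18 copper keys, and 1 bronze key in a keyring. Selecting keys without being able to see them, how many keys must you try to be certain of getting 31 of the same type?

In the worst case we take at most 30 of each type, but all 10 steel, all 18 copper, and all 1 bronze (fewer than 30), giving 30 + 30 + 30 + 10 + 18 + 1 = 119.
One more key then forces some type to 31, so 119 + 1 = 120.

120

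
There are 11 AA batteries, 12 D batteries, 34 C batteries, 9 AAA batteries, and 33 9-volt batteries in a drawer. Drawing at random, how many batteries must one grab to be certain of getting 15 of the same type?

Treat the 5 types as pigeonholes.
In the worst case we take at most 14 of each type, but all 11 AA, all 12 D, and all 9 AAA (fewer than 14), giving 11 + 12 + 14 + 9 + 14 = 60.
One more battery then forces some type to 15, so 60 + 1 = 61.

61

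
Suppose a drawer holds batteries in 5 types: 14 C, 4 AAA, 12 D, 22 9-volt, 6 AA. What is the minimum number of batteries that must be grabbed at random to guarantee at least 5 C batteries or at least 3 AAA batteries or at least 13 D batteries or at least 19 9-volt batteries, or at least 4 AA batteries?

40

Each of the 5 types has its own threshold; avoid all of them simultaneously.
The worst case stops just short of every target: 4 C, 2 AAA, 12 D, 18 9-volt, 3 AA — 4 + 2 + 12 + 18 + 3 = 39 batteries.
One more battery must push some type to its target, so 39 + 1 = 40.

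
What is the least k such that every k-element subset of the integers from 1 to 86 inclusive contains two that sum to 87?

Partition {1, …, 86} into 43 pairs: {1,86}, {2,85}, …, {43,44}.
Choosing 43 integers — say the integers 1 through 43 — takes one from each pair and avoids the property.
Choosing 44 forces two into the same pair by pigeonhole, and those sum to 87. So 44.

44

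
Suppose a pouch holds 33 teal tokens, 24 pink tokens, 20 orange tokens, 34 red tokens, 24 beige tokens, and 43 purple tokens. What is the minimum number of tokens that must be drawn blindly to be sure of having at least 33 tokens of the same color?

165

Treat the 6 colors as pigeonholes.
In the worst case we take at most 32 of each color, but all 24 pink, all 20 orange, and all 24 beige (fewer than 32), giving 32 + 24 + 20 + 32 + 24 + 32 = 164.
One more token then forces some color to 33, so 164 + 1 = 165.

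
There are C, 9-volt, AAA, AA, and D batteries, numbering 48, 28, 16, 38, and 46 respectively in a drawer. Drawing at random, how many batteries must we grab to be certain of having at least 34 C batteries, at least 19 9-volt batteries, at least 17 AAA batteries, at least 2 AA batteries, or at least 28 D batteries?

96

Each of the 5 types has its own threshold; avoid all of them simultaneously.
The worst case stops just short of every target: 33 C, 18 9-volt, 16 AAA, 1 AA, 27 D — 33 + 18 + 16 + 1 + 27 = 95 batteries.
One more battery must push some type to its target, so 95 + 1 = 96.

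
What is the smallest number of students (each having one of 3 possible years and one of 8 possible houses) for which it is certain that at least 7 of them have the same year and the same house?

145

There are 3 × 8 = 24 (year, house) combinations acting as pigeonholes.
With 24 × 6 = 144 students we could place exactly 6 in each, with no (year, house) pair reaching 7.
One more forces some (year, house) pair to hold 7, so 144 + 1 = 145.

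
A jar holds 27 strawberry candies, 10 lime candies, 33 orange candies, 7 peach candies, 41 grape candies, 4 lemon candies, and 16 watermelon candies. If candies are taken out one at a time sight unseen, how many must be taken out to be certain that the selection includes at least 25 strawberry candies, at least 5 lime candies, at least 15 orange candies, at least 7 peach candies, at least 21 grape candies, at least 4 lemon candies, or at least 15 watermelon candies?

86

The worst case stops just short of every target: 24 strawberry, 4 lime, 14 orange, 6 peach, 20 grape, 3 lemon, 14 watermelon — 24 + 4 + 14 + 6 + 20 + 3 + 14 = 85 candies.
One more candy must push some flavor to its target, so 85 + 1 = 86.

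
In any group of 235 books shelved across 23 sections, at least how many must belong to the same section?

The 235 books fall into 23 sections.
If each of the 23 sections held at most 10, the total would be at most 23 × 10 = 230 < 235, a contradiction.
So at least one holds ⌈235/23⌉ = 11.

11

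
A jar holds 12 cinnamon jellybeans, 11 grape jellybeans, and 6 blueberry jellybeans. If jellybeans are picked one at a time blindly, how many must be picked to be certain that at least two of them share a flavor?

4

Treat the 3 flavors as pigeonholes.
The worst case takes 1 jellybean of each flavor without reaching 2 of any: 3 × 1 = 3.
The next jellybean must bring some flavor to 2, so 3 + 1 = 4.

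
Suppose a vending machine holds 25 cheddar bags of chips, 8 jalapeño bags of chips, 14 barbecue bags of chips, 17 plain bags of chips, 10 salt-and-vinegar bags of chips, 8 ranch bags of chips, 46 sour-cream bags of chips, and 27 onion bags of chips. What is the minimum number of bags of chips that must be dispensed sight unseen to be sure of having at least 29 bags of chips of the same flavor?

Treat the 8 flavors as pigeonholes.
In the worst case we take at most 28 of each flavor, but all 25 cheddar, all 8 jalapeño, all 14 barbecue, all 17 plain, all 10 salt-and-vinegar, all 8 ranch, and all 27 onion (fewer than 28), giving 25 + 8 + 14 + 17 + 10 + 8 + 28 + 27 = 137.
One more bag of chips then forces some flavor to 29, so 137 + 1 = 138.

138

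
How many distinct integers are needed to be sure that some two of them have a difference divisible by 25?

Two integers differ by a multiple of 25 exactly when they share a remainder mod 25.
There are 25 residue classes mod 25, so 25 integers can all lie in distinct classes.
One more integer must repeat a residue, giving a difference divisible by 25. So n = 25 + 1 = 26.

26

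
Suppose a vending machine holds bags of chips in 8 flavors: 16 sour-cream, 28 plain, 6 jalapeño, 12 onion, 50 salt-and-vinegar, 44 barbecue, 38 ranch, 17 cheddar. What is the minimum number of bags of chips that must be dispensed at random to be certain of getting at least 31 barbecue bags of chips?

198

To avoid barbecue bags of chips as long as possible, exhaust the other 7 flavors first.
The worst case draws every non-barbecue bag of chips first: 16 + 28 + 6 + 12 + 50 + 38 + 17 = 167.
The next 31 draws are then forced to be barbecue, giving 167 + 31 = 198.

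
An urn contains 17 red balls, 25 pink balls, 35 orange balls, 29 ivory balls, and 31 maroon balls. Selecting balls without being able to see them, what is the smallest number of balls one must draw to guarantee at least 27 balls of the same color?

In the worst case we take at most 26 of each color, but all 17 red and all 25 pink (fewer than 26), giving 17 + 25 + 26 + 26 + 26 = 120.
One more ball then forces some color to 27, so 120 + 1 = 121.

121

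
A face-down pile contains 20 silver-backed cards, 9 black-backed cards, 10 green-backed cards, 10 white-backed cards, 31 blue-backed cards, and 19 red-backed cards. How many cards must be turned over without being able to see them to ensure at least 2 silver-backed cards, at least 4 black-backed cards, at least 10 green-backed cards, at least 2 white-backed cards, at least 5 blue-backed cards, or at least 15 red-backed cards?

Each of the 6 back colors has its own threshold; avoid all of them simultaneously.
The worst case stops just short of every target: 1 silver-backed, 3 black-backed, 9 green-backed, 1 white-backed, 4 blue-backed, 14 red-backed — 1 + 3 + 9 + 1 + 4 + 14 = 32 cards.
One more card must push some back color to its target, so 32 + 1 = 33.

33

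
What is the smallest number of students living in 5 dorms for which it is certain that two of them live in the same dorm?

There are 5 dorms acting as pigeonholes.
With 5 students we could place one in each, avoiding any repeat.
One more forces some class to hold 2, so 5 + 1 = 6.

6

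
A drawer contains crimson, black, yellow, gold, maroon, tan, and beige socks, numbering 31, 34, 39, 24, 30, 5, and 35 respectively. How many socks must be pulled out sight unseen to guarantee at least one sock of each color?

The hardest color to obtain is tan: we could draw every other sock first — 198 − 5 = 193 socks — without a single tan one.
The next draw must be tan, so 193 + 1 = 194.

194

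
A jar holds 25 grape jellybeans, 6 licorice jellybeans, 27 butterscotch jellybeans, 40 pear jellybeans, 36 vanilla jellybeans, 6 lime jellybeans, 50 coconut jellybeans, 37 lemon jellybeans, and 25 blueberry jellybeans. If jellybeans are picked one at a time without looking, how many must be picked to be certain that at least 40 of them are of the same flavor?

Treat the 9 flavors as pigeonholes.
In the worst case we take at most 39 of each flavor, but all 25 grape, all 6 licorice, all 27 butterscotch, all 36 vanilla, all 6 lime, all 37 lemon, and all 25 blueberry (fewer than 39), giving 25 + 6 + 27 + 39 + 36 + 6 + 39 + 37 + 25 = 240.
One more jellybean then forces some flavor to 40, so 240 + 1 = 241.

241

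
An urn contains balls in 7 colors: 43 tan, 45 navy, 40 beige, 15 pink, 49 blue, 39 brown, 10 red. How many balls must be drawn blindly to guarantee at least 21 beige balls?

222

To avoid beige balls as long as possible, exhaust the other 6 colors first.
The worst case draws every non-beige ball first: 43 + 45 + 15 + 49 + 39 + 10 = 201.
The next 21 draws are then forced to be beige, giving 201 + 21 = 222.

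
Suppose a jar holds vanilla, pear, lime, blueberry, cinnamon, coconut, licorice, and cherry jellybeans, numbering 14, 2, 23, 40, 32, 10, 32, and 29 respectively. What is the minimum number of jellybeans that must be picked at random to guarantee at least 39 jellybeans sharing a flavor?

181

Treat the 8 flavors as pigeonholes.
In the worst case we take at most 38 of each flavor, but all 14 vanilla, all 2 pear, all 23 lime, all 32 cinnamon, all 10 coconut, all 32 licorice, and all 29 cherry (fewer than 38), giving 14 + 2 + 23 + 38 + 32 + 10 + 32 + 29 = 180.
One more jellybean then forces some flavor to 39, so 180 + 1 = 181.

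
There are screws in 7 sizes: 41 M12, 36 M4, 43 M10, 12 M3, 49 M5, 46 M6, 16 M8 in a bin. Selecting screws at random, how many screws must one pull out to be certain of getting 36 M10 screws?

The worst case draws every non-M10 screw first: 41 + 36 + 12 + 49 + 46 + 16 = 200.
The next 36 draws are then forced to be M10, giving 200 + 36 = 236.

236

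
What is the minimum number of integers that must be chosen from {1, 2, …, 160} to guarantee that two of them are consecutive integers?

Partition {1, …, 160} into 80 pairs: {1,2}, {3,4}, …, {159,160}.
Choosing 80 integers — say the 80 even numbers 2, 4, …, 160 — takes one from each pair and avoids the property.
Choosing 81 forces two into the same pair by pigeonhole, and those are consecutive. So 81.

81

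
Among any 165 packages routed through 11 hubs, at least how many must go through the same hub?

If each of the 11 hubs held at most 14, the total would be at most 11 × 14 = 154 < 165, a contradiction.
So at least one holds ⌈165/11⌉ = 15.

15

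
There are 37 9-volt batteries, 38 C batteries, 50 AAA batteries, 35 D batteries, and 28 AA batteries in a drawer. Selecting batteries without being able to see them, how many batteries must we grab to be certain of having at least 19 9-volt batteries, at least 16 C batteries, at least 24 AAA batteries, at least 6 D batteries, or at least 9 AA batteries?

70

The worst case stops just short of every target: 18 9-volt, 15 C, 23 AAA, 5 D, 8 AA — 18 + 15 + 23 + 5 + 8 = 69 batteries.
One more battery must push some type to its target, so 69 + 1 = 70.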